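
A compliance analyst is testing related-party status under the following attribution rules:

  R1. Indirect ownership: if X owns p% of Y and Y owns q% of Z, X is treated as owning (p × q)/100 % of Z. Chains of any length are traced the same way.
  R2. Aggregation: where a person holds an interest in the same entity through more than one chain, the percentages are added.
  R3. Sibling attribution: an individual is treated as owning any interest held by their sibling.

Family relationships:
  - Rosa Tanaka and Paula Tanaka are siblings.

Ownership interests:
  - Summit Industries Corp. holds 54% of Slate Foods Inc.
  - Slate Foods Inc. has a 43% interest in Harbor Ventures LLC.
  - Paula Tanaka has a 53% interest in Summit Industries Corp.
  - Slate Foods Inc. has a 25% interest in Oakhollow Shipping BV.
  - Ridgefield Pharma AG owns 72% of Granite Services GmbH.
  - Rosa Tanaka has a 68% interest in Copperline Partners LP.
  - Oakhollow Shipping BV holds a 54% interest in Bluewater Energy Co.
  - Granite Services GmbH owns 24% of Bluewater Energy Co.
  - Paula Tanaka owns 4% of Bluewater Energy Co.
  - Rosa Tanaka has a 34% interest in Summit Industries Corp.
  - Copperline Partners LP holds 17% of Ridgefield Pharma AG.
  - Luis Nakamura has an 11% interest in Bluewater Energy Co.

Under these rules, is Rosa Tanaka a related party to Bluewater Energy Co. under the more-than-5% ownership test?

Yes

By sibling attribution (R3), Rosa Tanaka is treated as also owning Paula Tanaka's interest in Summit Industries Corp, giving 34% + 53% = 87%.
By sibling attribution (R3), Rosa Tanaka is treated as owning Paula Tanaka's 4% interest in Bluewater Energy Co.
Chain via Copperline Partners LP → Ridgefield Pharma AG → Granite Services GmbH (R1): 68% × 17% × 72% × 24% = 1.997568% of Bluewater Energy Co.
Chain via Summit Industries Corp. → Slate Foods Inc. → Oakhollow Shipping BV (R1): 87% × 54% × 25% × 54% = 6.3423% of Bluewater Energy Co.
Direct interest in Bluewater Energy Co: 4%.
Aggregating (R2): 1.997568% + 6.3423% + 4% = 12.339868%.
12.339868% exceeds the 5% threshold, so Rosa is a related party to Bluewater Energy Co.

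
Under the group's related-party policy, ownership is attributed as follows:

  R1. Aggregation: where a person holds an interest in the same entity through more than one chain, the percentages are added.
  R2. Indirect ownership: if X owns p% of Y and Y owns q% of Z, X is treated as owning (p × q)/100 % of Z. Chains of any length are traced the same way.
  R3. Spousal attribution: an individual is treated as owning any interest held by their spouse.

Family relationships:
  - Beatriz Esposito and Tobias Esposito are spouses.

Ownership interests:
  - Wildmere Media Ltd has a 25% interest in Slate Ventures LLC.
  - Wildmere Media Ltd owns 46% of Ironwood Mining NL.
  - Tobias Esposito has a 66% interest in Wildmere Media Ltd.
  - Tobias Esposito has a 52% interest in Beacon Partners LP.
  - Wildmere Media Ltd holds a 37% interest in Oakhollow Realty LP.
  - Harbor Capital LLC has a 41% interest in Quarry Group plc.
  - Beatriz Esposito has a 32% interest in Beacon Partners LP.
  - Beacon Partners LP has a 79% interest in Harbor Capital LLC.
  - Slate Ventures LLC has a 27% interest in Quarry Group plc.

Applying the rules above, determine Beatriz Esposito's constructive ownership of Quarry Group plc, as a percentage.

31.6626%

By spousal attribution (R3), Beatriz Esposito is treated as also owning Tobias Esposito's interest in Beacon Partners LP, giving 32% + 52% = 84%.
By spousal attribution (R3), Beatriz Esposito is treated as owning Tobias Esposito's 66% interest in Wildmere Media Ltd.
Chain via Beacon Partners LP → Harbor Capital LLC (R2): 84% × 79% × 41% = 27.2076% of Quarry Group plc.
Chain via Wildmere Media Ltd → Slate Ventures LLC (R2): 66% × 25% × 27% = 4.455% of Quarry Group plc.
Aggregating (R1): 27.2076% + 4.455% = 31.6626%.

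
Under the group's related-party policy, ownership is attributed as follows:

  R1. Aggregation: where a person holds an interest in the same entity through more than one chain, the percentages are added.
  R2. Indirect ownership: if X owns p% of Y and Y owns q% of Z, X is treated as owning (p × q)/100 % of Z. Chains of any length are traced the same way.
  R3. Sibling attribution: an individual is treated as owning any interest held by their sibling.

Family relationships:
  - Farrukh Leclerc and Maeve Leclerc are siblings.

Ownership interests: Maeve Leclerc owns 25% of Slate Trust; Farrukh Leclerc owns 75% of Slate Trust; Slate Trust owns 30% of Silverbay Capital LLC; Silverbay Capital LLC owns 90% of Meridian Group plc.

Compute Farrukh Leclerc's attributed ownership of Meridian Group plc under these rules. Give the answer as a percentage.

By sibling attribution (R3), Farrukh Leclerc is treated as also owning Maeve Leclerc's interest in Slate Trust, giving 75% + 25% = 100%.
Chain via Slate Trust → Silverbay Capital LLC (R2): 100% × 30% × 90% = 27% of Meridian Group plc.

27%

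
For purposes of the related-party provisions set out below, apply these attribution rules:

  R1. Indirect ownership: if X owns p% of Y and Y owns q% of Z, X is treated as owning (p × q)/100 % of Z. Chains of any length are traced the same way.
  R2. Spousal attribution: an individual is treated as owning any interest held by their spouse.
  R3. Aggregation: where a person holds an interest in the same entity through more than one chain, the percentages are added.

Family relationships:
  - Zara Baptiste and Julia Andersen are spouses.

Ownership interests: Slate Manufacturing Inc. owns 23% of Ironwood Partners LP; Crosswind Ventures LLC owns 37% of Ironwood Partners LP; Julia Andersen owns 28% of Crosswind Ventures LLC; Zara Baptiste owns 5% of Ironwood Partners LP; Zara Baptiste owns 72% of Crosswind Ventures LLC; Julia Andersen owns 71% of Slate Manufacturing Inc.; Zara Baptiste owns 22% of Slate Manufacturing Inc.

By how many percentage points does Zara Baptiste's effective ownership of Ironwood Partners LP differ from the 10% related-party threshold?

By spousal attribution (R2), Zara Baptiste is treated as also owning Julia Andersen's interest in Slate Manufacturing Inc, giving 22% + 71% = 93%.
By spousal attribution (R2), Zara Baptiste is treated as also owning Julia Andersen's interest in Crosswind Ventures LLC, giving 72% + 28% = 100%.
Chain via Slate Manufacturing Inc. (R1): 93% × 23% = 21.39% of Ironwood Partners LP.
Chain via Crosswind Ventures LLC (R1): 100% × 37% = 37% of Ironwood Partners LP.
Direct interest in Ironwood Partners LP: 5%.
Aggregating (R3): 21.39% + 37% + 5% = 63.39%.
63.39% exceeds the 10% threshold by 53.39 percentage points.

53.39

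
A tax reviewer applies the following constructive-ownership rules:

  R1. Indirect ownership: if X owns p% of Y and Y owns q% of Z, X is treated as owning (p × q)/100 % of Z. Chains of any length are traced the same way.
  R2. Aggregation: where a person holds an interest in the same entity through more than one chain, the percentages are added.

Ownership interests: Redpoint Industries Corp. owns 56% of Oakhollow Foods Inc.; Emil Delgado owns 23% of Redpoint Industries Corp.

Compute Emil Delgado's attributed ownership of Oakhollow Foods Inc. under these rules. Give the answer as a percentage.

Chain via Redpoint Industries Corp. (R1): 23% × 56% = 12.88% of Oakhollow Foods Inc.

12.88%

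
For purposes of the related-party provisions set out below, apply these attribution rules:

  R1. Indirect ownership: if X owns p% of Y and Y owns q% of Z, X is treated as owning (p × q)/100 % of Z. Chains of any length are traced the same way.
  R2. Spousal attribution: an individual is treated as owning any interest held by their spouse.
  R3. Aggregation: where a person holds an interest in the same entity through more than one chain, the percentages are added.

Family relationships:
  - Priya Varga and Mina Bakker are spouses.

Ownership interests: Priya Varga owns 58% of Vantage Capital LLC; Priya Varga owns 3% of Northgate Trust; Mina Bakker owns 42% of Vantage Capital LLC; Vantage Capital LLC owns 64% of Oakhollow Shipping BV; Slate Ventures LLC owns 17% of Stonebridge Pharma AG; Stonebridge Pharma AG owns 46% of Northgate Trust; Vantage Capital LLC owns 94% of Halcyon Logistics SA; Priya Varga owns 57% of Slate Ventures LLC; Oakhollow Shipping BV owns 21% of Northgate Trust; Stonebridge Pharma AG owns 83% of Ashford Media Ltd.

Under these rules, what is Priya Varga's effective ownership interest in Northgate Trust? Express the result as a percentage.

20.8974%

By spousal attribution (R2), Priya Varga is treated as also owning Mina Bakker's interest in Vantage Capital LLC, giving 58% + 42% = 100%.
Chain via Slate Ventures LLC → Stonebridge Pharma AG (R1): 57% × 17% × 46% = 4.4574% of Northgate Trust.
Chain via Vantage Capital LLC → Oakhollow Shipping BV (R1): 100% × 64% × 21% = 13.44% of Northgate Trust.
Direct interest in Northgate Trust: 3%.
Aggregating (R3): 4.4574% + 13.44% + 3% = 20.8974%.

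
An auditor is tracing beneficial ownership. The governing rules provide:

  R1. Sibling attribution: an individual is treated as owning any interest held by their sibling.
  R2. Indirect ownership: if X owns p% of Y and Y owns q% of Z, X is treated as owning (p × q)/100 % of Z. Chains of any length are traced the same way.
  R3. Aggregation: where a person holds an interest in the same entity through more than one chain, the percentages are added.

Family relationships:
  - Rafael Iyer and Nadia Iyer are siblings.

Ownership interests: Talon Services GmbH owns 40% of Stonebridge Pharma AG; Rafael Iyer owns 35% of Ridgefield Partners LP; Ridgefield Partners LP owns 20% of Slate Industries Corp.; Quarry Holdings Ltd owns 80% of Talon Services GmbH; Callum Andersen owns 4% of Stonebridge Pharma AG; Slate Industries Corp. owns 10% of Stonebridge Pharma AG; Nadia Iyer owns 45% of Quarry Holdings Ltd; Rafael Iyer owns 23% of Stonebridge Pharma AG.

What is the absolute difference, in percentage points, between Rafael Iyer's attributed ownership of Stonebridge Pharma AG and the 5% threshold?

33.1

By sibling attribution (R1), Rafael Iyer is treated as owning Nadia Iyer's 45% interest in Quarry Holdings Ltd.
Chain via Ridgefield Partners LP → Slate Industries Corp. (R2): 35% × 20% × 10% = 0.7% of Stonebridge Pharma AG.
Direct interest in Stonebridge Pharma AG: 23%.
Chain via Quarry Holdings Ltd → Talon Services GmbH (R2): 45% × 80% × 40% = 14.4% of Stonebridge Pharma AG.
Aggregating (R3): 0.7% + 23% + 14.4% = 38.1%.
38.1% exceeds the 5% threshold by 33.1 percentage points.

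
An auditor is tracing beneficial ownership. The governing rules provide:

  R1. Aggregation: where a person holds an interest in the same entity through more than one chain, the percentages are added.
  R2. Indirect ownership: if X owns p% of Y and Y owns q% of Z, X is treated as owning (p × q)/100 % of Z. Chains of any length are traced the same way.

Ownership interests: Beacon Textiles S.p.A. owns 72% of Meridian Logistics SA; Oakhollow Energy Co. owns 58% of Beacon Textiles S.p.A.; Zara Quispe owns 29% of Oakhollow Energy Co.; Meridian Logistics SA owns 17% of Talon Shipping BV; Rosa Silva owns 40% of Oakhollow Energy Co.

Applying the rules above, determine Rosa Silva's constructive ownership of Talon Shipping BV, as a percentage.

Chain via Oakhollow Energy Co. → Beacon Textiles S.p.A. → Meridian Logistics SA (R2): 40% × 58% × 72% × 17% = 2.83968% of Talon Shipping BV.

2.83968%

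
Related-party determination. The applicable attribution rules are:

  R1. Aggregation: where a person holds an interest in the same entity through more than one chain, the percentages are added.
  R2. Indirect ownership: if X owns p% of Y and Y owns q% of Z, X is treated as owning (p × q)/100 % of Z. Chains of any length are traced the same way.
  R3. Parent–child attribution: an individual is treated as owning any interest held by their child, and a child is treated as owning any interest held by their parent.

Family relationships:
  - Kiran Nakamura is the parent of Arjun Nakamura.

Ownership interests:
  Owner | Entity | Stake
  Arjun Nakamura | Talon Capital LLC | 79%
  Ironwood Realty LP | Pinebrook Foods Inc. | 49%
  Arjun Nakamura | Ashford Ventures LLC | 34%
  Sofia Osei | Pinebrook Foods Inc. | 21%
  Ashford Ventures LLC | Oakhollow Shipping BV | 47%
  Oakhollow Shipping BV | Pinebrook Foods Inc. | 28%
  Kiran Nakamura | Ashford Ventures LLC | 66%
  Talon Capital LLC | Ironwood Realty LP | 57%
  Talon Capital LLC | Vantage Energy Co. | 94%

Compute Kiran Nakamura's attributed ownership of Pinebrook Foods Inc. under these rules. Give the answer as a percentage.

By parent–child attribution (R3), Kiran Nakamura is treated as also owning Arjun Nakamura's interest in Ashford Ventures LLC, giving 66% + 34% = 100%.
By parent–child attribution (R3), Kiran Nakamura is treated as owning Arjun Nakamura's 79% interest in Talon Capital LLC.
Chain via Ashford Ventures LLC → Oakhollow Shipping BV (R2): 100% × 47% × 28% = 13.16% of Pinebrook Foods Inc.
Chain via Talon Capital LLC → Ironwood Realty LP (R2): 79% × 57% × 49% = 22.0647% of Pinebrook Foods Inc.
Aggregating (R1): 13.16% + 22.0647% = 35.2247%.

35.2247%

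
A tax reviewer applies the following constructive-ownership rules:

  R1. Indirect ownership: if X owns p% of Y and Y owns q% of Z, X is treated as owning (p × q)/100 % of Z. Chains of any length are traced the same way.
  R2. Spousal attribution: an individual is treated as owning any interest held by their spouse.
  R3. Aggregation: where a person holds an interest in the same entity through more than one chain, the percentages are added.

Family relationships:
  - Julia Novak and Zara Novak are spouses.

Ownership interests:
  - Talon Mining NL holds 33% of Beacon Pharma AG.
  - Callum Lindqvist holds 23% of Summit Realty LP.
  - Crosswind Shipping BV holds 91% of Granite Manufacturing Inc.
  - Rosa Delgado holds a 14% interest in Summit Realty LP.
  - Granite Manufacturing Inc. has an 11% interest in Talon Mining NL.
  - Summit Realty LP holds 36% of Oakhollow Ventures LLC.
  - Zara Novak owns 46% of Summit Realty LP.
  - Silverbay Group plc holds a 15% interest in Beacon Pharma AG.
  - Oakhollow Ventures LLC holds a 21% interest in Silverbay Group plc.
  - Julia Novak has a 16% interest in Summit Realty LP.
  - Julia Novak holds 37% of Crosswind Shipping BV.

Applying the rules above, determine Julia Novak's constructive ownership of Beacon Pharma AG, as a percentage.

By spousal attribution (R2), Julia Novak is treated as also owning Zara Novak's interest in Summit Realty LP, giving 16% + 46% = 62%.
Chain via Crosswind Shipping BV → Granite Manufacturing Inc. → Talon Mining NL (R1): 37% × 91% × 11% × 33% = 1.222221% of Beacon Pharma AG.
Chain via Summit Realty LP → Oakhollow Ventures LLC → Silverbay Group plc (R1): 62% × 36% × 21% × 15% = 0.70308% of Beacon Pharma AG.
Aggregating (R3): 1.222221% + 0.70308% = 1.925301%.

1.925301%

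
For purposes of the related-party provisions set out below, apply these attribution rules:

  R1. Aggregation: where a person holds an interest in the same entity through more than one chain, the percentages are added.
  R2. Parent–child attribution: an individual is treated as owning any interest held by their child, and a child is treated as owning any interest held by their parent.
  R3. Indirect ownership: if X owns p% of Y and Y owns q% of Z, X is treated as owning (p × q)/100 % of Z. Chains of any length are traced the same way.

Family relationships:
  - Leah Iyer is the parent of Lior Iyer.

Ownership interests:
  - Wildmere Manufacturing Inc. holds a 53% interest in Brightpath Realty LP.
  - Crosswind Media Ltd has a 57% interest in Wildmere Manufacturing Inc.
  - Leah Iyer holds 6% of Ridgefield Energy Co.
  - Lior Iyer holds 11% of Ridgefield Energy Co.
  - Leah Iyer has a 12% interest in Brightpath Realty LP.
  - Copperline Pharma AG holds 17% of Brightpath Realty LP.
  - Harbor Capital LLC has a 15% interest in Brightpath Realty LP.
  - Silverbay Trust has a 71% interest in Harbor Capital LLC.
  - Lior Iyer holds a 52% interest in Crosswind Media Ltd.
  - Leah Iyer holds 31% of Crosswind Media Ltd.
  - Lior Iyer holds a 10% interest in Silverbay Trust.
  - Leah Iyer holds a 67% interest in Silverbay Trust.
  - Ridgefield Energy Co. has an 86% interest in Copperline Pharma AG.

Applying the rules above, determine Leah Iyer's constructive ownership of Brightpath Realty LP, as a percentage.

By parent–child attribution (R2), Leah Iyer is treated as also owning Lior Iyer's interest in Ridgefield Energy Co, giving 6% + 11% = 17%.
By parent–child attribution (R2), Leah Iyer is treated as also owning Lior Iyer's interest in Crosswind Media Ltd, giving 31% + 52% = 83%.
By parent–child attribution (R2), Leah Iyer is treated as also owning Lior Iyer's interest in Silverbay Trust, giving 67% + 10% = 77%.
Chain via Ridgefield Energy Co. → Copperline Pharma AG (R3): 17% × 86% × 17% = 2.4854% of Brightpath Realty LP.
Chain via Crosswind Media Ltd → Wildmere Manufacturing Inc. (R3): 83% × 57% × 53% = 25.0743% of Brightpath Realty LP.
Chain via Silverbay Trust → Harbor Capital LLC (R3): 77% × 71% × 15% = 8.2005% of Brightpath Realty LP.
Direct interest in Brightpath Realty LP: 12%.
Aggregating (R1): 2.4854% + 25.0743% + 8.2005% + 12% = 47.7602%.

47.7602%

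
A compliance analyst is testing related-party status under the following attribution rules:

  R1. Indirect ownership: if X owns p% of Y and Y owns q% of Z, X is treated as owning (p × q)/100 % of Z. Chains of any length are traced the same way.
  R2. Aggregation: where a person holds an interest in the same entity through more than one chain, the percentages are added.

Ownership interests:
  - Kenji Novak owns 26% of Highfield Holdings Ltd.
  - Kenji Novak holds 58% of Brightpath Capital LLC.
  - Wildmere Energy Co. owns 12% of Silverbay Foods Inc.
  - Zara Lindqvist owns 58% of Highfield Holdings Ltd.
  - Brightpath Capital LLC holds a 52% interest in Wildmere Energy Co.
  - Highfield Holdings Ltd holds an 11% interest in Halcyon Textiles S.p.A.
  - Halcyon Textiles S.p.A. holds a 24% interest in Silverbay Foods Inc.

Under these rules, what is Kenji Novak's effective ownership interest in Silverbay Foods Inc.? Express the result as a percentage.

Chain via Brightpath Capital LLC → Wildmere Energy Co. (R1): 58% × 52% × 12% = 3.6192% of Silverbay Foods Inc.
Chain via Highfield Holdings Ltd → Halcyon Textiles S.p.A. (R1): 26% × 11% × 24% = 0.6864% of Silverbay Foods Inc.
Aggregating (R2): 3.6192% + 0.6864% = 4.3056%.

4.3056%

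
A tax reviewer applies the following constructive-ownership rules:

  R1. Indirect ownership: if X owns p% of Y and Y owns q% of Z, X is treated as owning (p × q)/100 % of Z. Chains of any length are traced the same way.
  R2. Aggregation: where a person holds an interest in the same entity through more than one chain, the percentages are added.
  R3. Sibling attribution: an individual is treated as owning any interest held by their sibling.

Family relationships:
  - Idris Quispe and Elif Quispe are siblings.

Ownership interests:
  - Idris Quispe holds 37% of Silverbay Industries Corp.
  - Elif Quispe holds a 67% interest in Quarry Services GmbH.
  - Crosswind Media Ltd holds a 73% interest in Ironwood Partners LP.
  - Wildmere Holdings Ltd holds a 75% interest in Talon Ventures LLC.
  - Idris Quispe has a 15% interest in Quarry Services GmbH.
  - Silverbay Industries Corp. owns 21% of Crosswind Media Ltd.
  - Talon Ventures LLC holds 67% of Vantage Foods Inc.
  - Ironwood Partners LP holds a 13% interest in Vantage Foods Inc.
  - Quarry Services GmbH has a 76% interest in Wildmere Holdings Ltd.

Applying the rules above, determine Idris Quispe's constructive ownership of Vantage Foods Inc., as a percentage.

By sibling attribution (R3), Idris Quispe is treated as also owning Elif Quispe's interest in Quarry Services GmbH, giving 15% + 67% = 82%.
Chain via Quarry Services GmbH → Wildmere Holdings Ltd → Talon Ventures LLC (R1): 82% × 76% × 75% × 67% = 31.3158% of Vantage Foods Inc.
Chain via Silverbay Industries Corp. → Crosswind Media Ltd → Ironwood Partners LP (R1): 37% × 21% × 73% × 13% = 0.737373% of Vantage Foods Inc.
Aggregating (R2): 31.3158% + 0.737373% = 32.053173%.

32.053173%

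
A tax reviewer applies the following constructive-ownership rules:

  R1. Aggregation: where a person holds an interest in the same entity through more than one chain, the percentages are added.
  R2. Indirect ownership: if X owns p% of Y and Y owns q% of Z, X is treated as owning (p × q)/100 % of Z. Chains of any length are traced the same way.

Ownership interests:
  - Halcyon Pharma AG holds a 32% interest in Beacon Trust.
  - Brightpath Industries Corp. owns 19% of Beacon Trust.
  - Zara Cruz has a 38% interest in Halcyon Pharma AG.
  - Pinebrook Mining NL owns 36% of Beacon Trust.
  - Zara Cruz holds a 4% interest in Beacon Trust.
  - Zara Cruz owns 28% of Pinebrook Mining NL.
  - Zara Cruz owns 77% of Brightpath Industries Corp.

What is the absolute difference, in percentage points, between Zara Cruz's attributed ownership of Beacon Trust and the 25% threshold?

15.87

Chain via Halcyon Pharma AG (R2): 38% × 32% = 12.16% of Beacon Trust.
Chain via Pinebrook Mining NL (R2): 28% × 36% = 10.08% of Beacon Trust.
Chain via Brightpath Industries Corp. (R2): 77% × 19% = 14.63% of Beacon Trust.
Direct interest in Beacon Trust: 4%.
Aggregating (R1): 12.16% + 10.08% + 14.63% + 4% = 40.87%.
40.87% exceeds the 25% threshold by 15.87 percentage points.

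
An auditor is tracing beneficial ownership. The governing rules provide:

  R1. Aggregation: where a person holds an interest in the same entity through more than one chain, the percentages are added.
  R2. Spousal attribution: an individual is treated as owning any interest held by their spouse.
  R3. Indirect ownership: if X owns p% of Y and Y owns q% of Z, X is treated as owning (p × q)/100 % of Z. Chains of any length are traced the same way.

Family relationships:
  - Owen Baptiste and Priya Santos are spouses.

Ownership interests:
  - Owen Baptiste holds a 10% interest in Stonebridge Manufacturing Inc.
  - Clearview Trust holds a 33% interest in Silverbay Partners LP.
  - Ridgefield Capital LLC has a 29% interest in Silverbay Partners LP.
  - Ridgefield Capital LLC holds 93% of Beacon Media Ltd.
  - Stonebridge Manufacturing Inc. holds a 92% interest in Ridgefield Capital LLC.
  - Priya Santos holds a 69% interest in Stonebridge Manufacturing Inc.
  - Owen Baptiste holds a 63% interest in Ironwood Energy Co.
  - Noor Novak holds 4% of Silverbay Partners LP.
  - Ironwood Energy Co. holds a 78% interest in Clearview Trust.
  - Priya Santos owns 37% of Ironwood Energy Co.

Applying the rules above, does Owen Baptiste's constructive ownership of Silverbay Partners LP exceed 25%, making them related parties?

By spousal attribution (R2), Owen Baptiste is treated as also owning Priya Santos's interest in Stonebridge Manufacturing Inc, giving 10% + 69% = 79%.
By spousal attribution (R2), Owen Baptiste is treated as also owning Priya Santos's interest in Ironwood Energy Co, giving 63% + 37% = 100%.
Chain via Stonebridge Manufacturing Inc. → Ridgefield Capital LLC (R3): 79% × 92% × 29% = 21.0772% of Silverbay Partners LP.
Chain via Ironwood Energy Co. → Clearview Trust (R3): 100% × 78% × 33% = 25.74% of Silverbay Partners LP.
Aggregating (R1): 21.0772% + 25.74% = 46.8172%.
46.8172% exceeds the 25% threshold, so Owen is a related party to Silverbay Partners LP.

Yes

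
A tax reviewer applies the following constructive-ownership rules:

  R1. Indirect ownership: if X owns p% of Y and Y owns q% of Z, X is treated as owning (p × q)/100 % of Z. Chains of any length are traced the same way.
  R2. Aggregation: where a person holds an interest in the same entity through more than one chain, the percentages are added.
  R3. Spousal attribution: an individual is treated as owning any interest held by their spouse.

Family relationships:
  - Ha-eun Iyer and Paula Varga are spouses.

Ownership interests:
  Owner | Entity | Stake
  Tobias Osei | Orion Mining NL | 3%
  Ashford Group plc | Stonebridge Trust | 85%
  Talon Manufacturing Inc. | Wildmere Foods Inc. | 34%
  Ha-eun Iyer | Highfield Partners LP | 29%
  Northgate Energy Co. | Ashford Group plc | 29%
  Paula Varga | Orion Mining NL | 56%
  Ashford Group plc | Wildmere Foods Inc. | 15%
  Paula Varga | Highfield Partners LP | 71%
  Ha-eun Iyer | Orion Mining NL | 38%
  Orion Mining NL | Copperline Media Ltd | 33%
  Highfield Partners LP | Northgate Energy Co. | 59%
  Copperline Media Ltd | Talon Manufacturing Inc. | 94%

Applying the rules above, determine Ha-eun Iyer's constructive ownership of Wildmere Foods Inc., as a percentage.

By spousal attribution (R3), Ha-eun Iyer is treated as also owning Paula Varga's interest in Highfield Partners LP, giving 29% + 71% = 100%.
By spousal attribution (R3), Ha-eun Iyer is treated as also owning Paula Varga's interest in Orion Mining NL, giving 38% + 56% = 94%.
Chain via Highfield Partners LP → Northgate Energy Co. → Ashford Group plc (R1): 100% × 59% × 29% × 15% = 2.5665% of Wildmere Foods Inc.
Chain via Orion Mining NL → Copperline Media Ltd → Talon Manufacturing Inc. (R1): 94% × 33% × 94% × 34% = 9.913992% of Wildmere Foods Inc.
Aggregating (R2): 2.5665% + 9.913992% = 12.480492%.

12.480492%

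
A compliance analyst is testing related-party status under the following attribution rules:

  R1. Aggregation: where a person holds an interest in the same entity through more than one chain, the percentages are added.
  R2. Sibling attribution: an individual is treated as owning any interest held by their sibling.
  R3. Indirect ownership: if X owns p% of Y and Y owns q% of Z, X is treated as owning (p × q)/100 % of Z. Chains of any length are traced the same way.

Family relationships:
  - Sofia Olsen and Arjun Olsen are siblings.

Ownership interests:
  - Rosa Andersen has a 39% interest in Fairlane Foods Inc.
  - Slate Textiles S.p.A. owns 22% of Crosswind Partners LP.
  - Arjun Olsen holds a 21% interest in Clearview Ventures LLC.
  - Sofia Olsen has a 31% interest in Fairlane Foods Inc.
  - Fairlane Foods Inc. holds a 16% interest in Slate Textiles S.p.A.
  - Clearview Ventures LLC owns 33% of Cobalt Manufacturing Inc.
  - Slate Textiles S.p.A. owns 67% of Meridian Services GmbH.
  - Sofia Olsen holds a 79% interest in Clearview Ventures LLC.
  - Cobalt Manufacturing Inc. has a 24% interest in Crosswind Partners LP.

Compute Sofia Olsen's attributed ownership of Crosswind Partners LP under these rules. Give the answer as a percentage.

By sibling attribution (R2), Sofia Olsen is treated as also owning Arjun Olsen's interest in Clearview Ventures LLC, giving 79% + 21% = 100%.
Chain via Clearview Ventures LLC → Cobalt Manufacturing Inc. (R3): 100% × 33% × 24% = 7.92% of Crosswind Partners LP.
Chain via Fairlane Foods Inc. → Slate Textiles S.p.A. (R3): 31% × 16% × 22% = 1.0912% of Crosswind Partners LP.
Aggregating (R1): 7.92% + 1.0912% = 9.0112%.

9.0112%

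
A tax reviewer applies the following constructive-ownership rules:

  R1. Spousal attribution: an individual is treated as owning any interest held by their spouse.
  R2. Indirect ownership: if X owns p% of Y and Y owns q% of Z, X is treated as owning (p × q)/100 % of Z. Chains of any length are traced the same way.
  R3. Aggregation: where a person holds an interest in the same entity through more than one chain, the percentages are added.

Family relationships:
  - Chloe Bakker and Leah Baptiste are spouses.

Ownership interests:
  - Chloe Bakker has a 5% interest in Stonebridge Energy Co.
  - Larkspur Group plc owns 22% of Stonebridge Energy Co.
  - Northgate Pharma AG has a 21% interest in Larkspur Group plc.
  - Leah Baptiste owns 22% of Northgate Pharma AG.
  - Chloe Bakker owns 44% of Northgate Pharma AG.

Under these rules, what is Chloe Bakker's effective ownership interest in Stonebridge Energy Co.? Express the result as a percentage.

By spousal attribution (R1), Chloe Bakker is treated as also owning Leah Baptiste's interest in Northgate Pharma AG, giving 44% + 22% = 66%.
Chain via Northgate Pharma AG → Larkspur Group plc (R2): 66% × 21% × 22% = 3.0492% of Stonebridge Energy Co.
Direct interest in Stonebridge Energy Co: 5%.
Aggregating (R3): 3.0492% + 5% = 8.0492%.

8.0492%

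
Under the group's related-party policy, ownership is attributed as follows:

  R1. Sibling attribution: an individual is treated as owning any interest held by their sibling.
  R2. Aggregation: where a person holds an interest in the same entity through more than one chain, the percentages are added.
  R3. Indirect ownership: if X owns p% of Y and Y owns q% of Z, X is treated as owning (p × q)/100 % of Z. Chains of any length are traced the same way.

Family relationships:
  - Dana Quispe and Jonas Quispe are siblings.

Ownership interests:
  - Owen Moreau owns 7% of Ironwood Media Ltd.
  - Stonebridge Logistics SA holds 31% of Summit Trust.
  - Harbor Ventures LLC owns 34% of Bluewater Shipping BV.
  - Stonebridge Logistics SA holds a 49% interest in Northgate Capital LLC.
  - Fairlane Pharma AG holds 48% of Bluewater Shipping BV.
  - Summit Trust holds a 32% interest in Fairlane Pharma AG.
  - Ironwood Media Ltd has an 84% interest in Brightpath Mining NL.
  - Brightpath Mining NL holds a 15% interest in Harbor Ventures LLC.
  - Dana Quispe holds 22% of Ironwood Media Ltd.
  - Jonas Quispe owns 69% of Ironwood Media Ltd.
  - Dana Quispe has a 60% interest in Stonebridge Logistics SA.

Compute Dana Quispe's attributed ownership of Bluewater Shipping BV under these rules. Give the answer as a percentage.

By sibling attribution (R1), Dana Quispe is treated as also owning Jonas Quispe's interest in Ironwood Media Ltd, giving 22% + 69% = 91%.
Chain via Ironwood Media Ltd → Brightpath Mining NL → Harbor Ventures LLC (R3): 91% × 84% × 15% × 34% = 3.89844% of Bluewater Shipping BV.
Chain via Stonebridge Logistics SA → Summit Trust → Fairlane Pharma AG (R3): 60% × 31% × 32% × 48% = 2.85696% of Bluewater Shipping BV.
Aggregating (R2): 3.89844% + 2.85696% = 6.7554%.

6.7554%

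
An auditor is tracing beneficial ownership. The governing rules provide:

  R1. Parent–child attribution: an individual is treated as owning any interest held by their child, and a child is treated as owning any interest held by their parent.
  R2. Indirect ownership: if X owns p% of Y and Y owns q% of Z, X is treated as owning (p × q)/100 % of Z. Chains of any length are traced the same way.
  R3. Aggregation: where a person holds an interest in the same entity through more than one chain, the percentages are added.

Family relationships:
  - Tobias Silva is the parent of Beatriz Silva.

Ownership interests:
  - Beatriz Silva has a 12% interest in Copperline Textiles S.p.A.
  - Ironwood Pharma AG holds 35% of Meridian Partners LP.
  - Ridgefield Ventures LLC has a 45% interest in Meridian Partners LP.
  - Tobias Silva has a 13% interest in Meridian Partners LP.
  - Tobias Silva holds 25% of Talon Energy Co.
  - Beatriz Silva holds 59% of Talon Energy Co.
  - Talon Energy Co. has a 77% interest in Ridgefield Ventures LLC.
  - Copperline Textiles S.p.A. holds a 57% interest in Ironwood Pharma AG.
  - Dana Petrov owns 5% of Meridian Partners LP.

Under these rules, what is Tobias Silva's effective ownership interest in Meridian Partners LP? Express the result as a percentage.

44.5%

By parent–child attribution (R1), Tobias Silva is treated as also owning Beatriz Silva's interest in Talon Energy Co, giving 25% + 59% = 84%.
By parent–child attribution (R1), Tobias Silva is treated as owning Beatriz Silva's 12% interest in Copperline Textiles S.p.A.
Chain via Talon Energy Co. → Ridgefield Ventures LLC (R2): 84% × 77% × 45% = 29.106% of Meridian Partners LP.
Direct interest in Meridian Partners LP: 13%.
Chain via Copperline Textiles S.p.A. → Ironwood Pharma AG (R2): 12% × 57% × 35% = 2.394% of Meridian Partners LP.
Aggregating (R3): 29.106% + 13% + 2.394% = 44.5%.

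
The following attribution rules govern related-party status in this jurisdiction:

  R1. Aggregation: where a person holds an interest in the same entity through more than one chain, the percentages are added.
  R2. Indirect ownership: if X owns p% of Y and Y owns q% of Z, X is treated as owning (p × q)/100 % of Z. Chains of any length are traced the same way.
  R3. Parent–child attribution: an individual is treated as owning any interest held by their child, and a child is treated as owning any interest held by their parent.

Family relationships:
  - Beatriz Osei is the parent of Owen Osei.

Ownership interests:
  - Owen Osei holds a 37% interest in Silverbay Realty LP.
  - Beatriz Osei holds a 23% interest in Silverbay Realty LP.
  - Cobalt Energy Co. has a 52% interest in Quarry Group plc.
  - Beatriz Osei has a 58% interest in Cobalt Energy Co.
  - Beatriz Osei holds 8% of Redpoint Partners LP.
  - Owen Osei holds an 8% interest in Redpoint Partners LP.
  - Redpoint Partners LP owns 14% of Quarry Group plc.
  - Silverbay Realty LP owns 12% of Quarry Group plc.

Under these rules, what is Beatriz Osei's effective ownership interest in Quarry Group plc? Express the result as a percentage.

39.6%

By parent–child attribution (R3), Beatriz Osei is treated as also owning Owen Osei's interest in Redpoint Partners LP, giving 8% + 8% = 16%.
By parent–child attribution (R3), Beatriz Osei is treated as also owning Owen Osei's interest in Silverbay Realty LP, giving 23% + 37% = 60%.
Chain via Cobalt Energy Co. (R2): 58% × 52% = 30.16% of Quarry Group plc.
Chain via Redpoint Partners LP (R2): 16% × 14% = 2.24% of Quarry Group plc.
Chain via Silverbay Realty LP (R2): 60% × 12% = 7.2% of Quarry Group plc.
Aggregating (R1): 30.16% + 2.24% + 7.2% = 39.6%.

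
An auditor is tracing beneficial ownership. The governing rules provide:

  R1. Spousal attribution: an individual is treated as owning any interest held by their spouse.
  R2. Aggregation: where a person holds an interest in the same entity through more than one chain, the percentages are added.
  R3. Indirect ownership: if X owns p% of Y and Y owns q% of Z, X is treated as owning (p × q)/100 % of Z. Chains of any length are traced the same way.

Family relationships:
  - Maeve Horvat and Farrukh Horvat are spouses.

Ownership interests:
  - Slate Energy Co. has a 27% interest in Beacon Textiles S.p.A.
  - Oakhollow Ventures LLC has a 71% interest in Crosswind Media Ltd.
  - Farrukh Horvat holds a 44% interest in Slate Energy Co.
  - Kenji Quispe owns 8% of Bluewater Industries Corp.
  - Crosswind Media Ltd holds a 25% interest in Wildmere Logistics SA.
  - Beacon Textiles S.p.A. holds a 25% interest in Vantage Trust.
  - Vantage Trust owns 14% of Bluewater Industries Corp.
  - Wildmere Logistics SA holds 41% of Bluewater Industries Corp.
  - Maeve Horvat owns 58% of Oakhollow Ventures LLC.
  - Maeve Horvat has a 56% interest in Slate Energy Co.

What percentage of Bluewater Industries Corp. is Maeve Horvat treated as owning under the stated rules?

5.16595%

By spousal attribution (R1), Maeve Horvat is treated as also owning Farrukh Horvat's interest in Slate Energy Co, giving 56% + 44% = 100%.
Chain via Oakhollow Ventures LLC → Crosswind Media Ltd → Wildmere Logistics SA (R3): 58% × 71% × 25% × 41% = 4.22095% of Bluewater Industries Corp.
Chain via Slate Energy Co. → Beacon Textiles S.p.A. → Vantage Trust (R3): 100% × 27% × 25% × 14% = 0.945% of Bluewater Industries Corp.
Aggregating (R2): 4.22095% + 0.945% = 5.16595%.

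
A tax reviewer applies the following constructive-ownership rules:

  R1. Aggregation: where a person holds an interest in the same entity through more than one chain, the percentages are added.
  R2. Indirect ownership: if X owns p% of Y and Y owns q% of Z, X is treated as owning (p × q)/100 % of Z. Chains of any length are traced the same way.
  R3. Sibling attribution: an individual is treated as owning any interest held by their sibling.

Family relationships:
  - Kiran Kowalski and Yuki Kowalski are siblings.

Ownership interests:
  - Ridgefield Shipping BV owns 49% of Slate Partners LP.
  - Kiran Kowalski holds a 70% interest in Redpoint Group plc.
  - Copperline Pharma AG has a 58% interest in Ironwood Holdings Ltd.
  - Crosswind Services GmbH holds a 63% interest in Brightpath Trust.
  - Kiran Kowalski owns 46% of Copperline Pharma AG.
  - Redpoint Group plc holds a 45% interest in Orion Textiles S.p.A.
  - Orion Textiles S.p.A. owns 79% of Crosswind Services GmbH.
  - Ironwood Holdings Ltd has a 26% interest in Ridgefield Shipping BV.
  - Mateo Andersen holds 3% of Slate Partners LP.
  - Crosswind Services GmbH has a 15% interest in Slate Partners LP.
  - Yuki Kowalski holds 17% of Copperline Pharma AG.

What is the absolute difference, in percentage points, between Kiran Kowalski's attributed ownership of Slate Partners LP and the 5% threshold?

3.387946

By sibling attribution (R3), Kiran Kowalski is treated as also owning Yuki Kowalski's interest in Copperline Pharma AG, giving 46% + 17% = 63%.
Chain via Copperline Pharma AG → Ironwood Holdings Ltd → Ridgefield Shipping BV (R2): 63% × 58% × 26% × 49% = 4.655196% of Slate Partners LP.
Chain via Redpoint Group plc → Orion Textiles S.p.A. → Crosswind Services GmbH (R2): 70% × 45% × 79% × 15% = 3.73275% of Slate Partners LP.
Aggregating (R1): 4.655196% + 3.73275% = 8.387946%.
8.387946% exceeds the 5% threshold by 3.387946 percentage points.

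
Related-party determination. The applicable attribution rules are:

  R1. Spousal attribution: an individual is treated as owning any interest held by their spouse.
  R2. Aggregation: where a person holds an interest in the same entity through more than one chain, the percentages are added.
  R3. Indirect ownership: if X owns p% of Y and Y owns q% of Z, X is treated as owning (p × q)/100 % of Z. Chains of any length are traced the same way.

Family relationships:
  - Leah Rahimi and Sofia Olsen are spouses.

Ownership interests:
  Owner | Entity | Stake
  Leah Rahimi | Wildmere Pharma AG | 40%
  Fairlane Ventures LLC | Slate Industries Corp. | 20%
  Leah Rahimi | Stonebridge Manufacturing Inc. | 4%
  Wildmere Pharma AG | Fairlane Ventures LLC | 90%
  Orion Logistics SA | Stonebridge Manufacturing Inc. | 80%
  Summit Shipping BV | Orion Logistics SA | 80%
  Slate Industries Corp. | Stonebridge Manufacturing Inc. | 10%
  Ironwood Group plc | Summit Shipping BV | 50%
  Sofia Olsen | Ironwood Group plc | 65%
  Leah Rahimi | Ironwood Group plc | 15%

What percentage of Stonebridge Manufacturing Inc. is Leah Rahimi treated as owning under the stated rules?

30.32%

By spousal attribution (R1), Leah Rahimi is treated as also owning Sofia Olsen's interest in Ironwood Group plc, giving 15% + 65% = 80%.
Chain via Wildmere Pharma AG → Fairlane Ventures LLC → Slate Industries Corp. (R3): 40% × 90% × 20% × 10% = 0.72% of Stonebridge Manufacturing Inc.
Chain via Ironwood Group plc → Summit Shipping BV → Orion Logistics SA (R3): 80% × 50% × 80% × 80% = 25.6% of Stonebridge Manufacturing Inc.
Direct interest in Stonebridge Manufacturing Inc: 4%.
Aggregating (R2): 0.72% + 25.6% + 4% = 30.32%.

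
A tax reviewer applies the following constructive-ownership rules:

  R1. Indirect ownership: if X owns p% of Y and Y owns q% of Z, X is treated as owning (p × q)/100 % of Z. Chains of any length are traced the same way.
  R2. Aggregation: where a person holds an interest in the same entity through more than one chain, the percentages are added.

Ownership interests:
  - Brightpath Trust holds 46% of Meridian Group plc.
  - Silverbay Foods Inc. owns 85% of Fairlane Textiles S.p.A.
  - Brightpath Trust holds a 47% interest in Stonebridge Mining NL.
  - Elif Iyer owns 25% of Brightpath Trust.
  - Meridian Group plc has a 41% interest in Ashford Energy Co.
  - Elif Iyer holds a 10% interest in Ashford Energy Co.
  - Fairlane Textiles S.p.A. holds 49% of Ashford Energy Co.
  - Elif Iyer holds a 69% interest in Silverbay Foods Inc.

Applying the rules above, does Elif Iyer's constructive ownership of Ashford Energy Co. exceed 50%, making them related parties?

Chain via Silverbay Foods Inc. → Fairlane Textiles S.p.A. (R1): 69% × 85% × 49% = 28.7385% of Ashford Energy Co.
Chain via Brightpath Trust → Meridian Group plc (R1): 25% × 46% × 41% = 4.715% of Ashford Energy Co.
Direct interest in Ashford Energy Co: 10%.
Aggregating (R2): 28.7385% + 4.715% + 10% = 43.4535%.
43.4535% does not exceed the 50% threshold, so Elif is not a related party to Ashford Energy Co.

No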